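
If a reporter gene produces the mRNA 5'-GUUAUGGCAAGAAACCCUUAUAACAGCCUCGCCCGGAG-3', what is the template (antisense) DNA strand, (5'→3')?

5'-CTCCGGGCGAGGCTGTTATAAGGGTTTCTTGCCATAAC-3'

Replace U with T to get the coding DNA strand: GTTATGGCAAGAAACCCTTATAACAGCCTCGCCCGGAG. The template strand is its reverse complement (complement CAATACCGTTCTTTGGGAATATTGTCGGAGCGGGCCTC, then reverse).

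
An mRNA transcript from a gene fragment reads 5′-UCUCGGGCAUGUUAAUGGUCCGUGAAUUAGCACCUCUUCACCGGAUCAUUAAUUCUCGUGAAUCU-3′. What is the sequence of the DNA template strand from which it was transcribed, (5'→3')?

5'-AGATTCACGAGAATTAATGATCCGGTGAAGAGGTGCTAATTCACGGACCATTAACATGCCCGAGA-3'

Replace U with T to get the coding DNA strand: TCTCGGGCATGTTAATGGTCCGTGAATTAGCACCTCTTCACCGGATCATTAATTCTCGTGAATCT. The template strand is its reverse complement (complement AGAGCCCGTACAATTACCAGGCACTTAATCGTGGAGAAGTGGCCTAGTAATTAAGAGCACTTAGA, then reverse).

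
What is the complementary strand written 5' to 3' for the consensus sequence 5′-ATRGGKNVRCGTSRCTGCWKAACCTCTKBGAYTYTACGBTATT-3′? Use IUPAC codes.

Standard pairs A↔T, G↔C; ambiguity codes pair R↔Y, K↔M, W↔W, S↔S, B↔V, N↔N. Complement (TAYCCMNBYGCASYGACGWMTTGGAGAMVCTRARATGCVATAA), then reverse for 5'→3'.

5'-AATAVCGTARARTCVMAGAGGTTMWGCAGYSACGYBNMCCYAT-3'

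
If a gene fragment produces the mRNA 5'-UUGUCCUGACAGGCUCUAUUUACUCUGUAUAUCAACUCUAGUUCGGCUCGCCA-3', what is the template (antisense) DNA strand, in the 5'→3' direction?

5'-TGGCGAGCCGAACTAGAGTTGATATACAGAGTAAATAGAGCCTGTCAGGACAA-3'

Replace U with T to get the coding DNA strand: TTGTCCTGACAGGCTCTATTTACTCTGTATATCAACTCTAGTTCGGCTCGCCA. The template strand is its reverse complement (complement AACAGGACTGTCCGAGATAAATGAGACATATAGTTGAGATCAAGCCGAGCGGT, then reverse).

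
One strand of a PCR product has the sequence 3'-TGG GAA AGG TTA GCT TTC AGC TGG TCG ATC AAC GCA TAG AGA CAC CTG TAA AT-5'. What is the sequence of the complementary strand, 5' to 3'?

The strand is given 3'→5', so its complement runs 5'→3' in the same left-to-right order: pair each base A↔T, G↔C.

5′-ACCCTTTCCAATCGAAAGTCGACCAGCTAGTTGCGTATCTCTGTGGACATTTA-3′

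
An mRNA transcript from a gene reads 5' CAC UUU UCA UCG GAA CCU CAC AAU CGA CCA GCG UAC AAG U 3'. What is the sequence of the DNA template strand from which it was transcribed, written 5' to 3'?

5'-ACTTGTACGCTGGTCGATTGTGAGGTTCCGATGAAAAGTG-3'

Replace U with T to get the coding DNA strand: CACTTTTCATCGGAACCTCACAATCGACCAGCGTACAAGT. The template strand is its reverse complement (complement GTGAAAAGTAGCCTTGGAGTGTTAGCTGGTCGCATGTTCA, then reverse).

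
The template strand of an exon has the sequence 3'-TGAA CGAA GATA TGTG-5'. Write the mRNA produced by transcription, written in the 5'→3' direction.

5'-ACUUGCUUCUAUACAC-3'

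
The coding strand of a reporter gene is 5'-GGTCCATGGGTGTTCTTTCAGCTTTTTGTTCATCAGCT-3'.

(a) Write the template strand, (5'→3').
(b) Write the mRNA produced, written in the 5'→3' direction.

(a) 5'-AGCTGATGAACAAAAAGCTGAAAGAACACCCATGGACC-3'
(b) 5'-GGUCCAUGGGUGUUCUUUCAGCUUUUUGUUCAUCAGCU-3'

(a) The template strand is the reverse complement of the coding strand: complement CCAGGTACCCACAAGAAAGTCGAAAAACAAGTAGTCGA, then reverse.
(b) mRNA matches the coding strand with T→U.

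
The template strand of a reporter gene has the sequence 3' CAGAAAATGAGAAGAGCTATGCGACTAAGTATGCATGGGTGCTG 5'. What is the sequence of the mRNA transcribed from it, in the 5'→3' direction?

5′-GUCUUUUACUCUUCUCGAUACGCUGAUUCAUACGUACCCACGAC-3′

Reading the template 3'→5' as shown, RNA polymerase pairs each base (A→U, T→A, G↔C) to build mRNA 5'→3' directly.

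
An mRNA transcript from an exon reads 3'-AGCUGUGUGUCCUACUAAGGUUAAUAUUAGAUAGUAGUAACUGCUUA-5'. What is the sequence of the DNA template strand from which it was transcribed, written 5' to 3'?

Written 5'→3' the mRNA is AUUCGUCAAUGAUGAUAGAUUAUAAUUGGAAUCAUCCUGUGUGUCGA, so the coding DNA strand is ATTCGTCAATGATGATAGATTATAATTGGAATCATCCTGTGTGTCGA. The template is its reverse complement.

5'-TCGACACACAGGATGATTCCAATTATAATCTATCATCATTGACGAAT-3'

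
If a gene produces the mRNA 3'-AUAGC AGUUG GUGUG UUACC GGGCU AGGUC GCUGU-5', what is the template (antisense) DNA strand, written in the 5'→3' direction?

5′-TATCGTCAACCACACAATGGCCCGATCCAGCGACA-3′

Written 5'→3' the mRNA is UGUCGCUGGAUCGGGCCAUUGUGUGGUUGACGAUA, so the coding DNA strand is TGTCGCTGGATCGGGCCATTGTGTGGTTGACGATA. The template is its reverse complement.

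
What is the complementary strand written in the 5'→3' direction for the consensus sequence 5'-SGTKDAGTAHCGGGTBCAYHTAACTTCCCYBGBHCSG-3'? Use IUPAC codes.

Standard pairs A↔T, G↔C; ambiguity codes pair Y↔R, K↔M, S↔S, B↔V, D↔H. Complement (SCAMHTCATDGCCCAVGTRDATTGAAGGGRVCVDGSC), then reverse for 5'→3'.

5′-CSGDVCVRGGGAAGTTADRTGVACCCGDTACTHMACS-3′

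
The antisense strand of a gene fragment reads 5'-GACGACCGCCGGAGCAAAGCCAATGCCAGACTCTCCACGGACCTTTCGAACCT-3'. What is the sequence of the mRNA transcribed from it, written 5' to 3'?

5′-AGGUUCGAAAGGUCCGUGGAGAGUCUGGCAUUGGCUUUGCUCCGGCGGUCGUC-3′

RNA polymerase reads the template 3'→5' and synthesizes mRNA 5'→3' by base-pairing (A→U, T→A, G↔C). The complement of the template is CTGCTGGCGGCCTCGTTTCGGTTACGGTCTGAGAGGTGCCTGGAAAGCTTGGA; antiparallel, so 5'→3' the coding strand is AGGTTCGAAAGGTCCGTGGAGAGTCTGGCATTGGCTTTGCTCCGGCGGTCGTC. Replace T with U for the mRNA.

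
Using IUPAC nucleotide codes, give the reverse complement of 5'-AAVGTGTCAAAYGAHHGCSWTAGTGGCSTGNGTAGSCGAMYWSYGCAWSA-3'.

5′-TSWTGCRSWRKTCGSCTACNCASGCCACTAWSGCDDTCRTTTGACACBTT-3′

Standard pairs A↔T, G↔C; ambiguity codes pair Y↔R, M↔K, W↔W, S↔S, H↔D, V↔B, N↔N. Complement (TTBCACAGTTTRCTDDCGSWATCACCGSACNCATCSGCTKRWSRCGTWST), then reverse for 5'→3'.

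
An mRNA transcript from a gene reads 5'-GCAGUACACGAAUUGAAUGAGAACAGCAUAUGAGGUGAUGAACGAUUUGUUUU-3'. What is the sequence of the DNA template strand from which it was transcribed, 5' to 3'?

5'-AAAACAAATCGTTCATCACCTCATATGCTGTTCTCATTCAATTCGTGTACTGC-3'

Replace U with T to get the coding DNA strand: GCAGTACACGAATTGAATGAGAACAGCATATGAGGTGATGAACGATTTGTTTT. The template strand is its reverse complement (complement CGTCATGTGCTTAACTTACTCTTGTCGTATACTCCACTACTTGCTAAACAAAA, then reverse).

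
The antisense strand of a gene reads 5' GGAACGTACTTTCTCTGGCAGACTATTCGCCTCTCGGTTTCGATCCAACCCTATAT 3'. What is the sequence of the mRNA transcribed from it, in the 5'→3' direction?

5′-AUAUAGGGUUGGAUCGAAACCGAGAGGCGAAUAGUCUGCCAGAGAAAGUACGUUCC-3′

RNA polymerase reads the template 3'→5' and synthesizes mRNA 5'→3' by base-pairing (A→U, T→A, G↔C). The complement of the template is CCTTGCATGAAAGAGACCGTCTGATAAGCGGAGAGCCAAAGCTAGGTTGGGATATA; antiparallel, so 5'→3' the coding strand is ATATAGGGTTGGATCGAAACCGAGAGGCGAATAGTCTGCCAGAGAAAGTACGTTCC. Replace T with U for the mRNA.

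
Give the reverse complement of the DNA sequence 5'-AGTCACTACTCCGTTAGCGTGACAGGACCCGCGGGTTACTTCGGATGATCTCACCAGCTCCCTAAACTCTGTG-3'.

Complement each base (A↔T, G↔C): TCAGTGATGAGGCAATCGCACTGTCCTGGGCGCCCAATGAAGCCTACTAGAGTGGTCGAGGGATTTGAGACAC. Then reverse.

5'-CACAGAGTTTAGGGAGCTGGTGAGATCATCCGAAGTAACCCGCGGGTCCTGTCACGCTAACGGAGTAGTGACT-3'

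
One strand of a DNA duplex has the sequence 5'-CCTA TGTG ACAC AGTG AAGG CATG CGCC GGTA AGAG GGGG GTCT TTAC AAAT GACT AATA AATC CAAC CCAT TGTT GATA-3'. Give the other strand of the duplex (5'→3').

5'-TATCAACAATGGGTTGGATTTATTAGTCATTTGTAAAGACCCCCCTCTTACCGGCGCATGCCTTCACTGTGTCACATAGG-3'

Pairing A↔T and G↔C gives GGATACACTGTGTCACTTCCGTACGCGGCCATTCTCCCCCCAGAAATGTTTACTGATTATTTAGGTTGGGTAACAACTAT, running 3'→5'. Reverse for the 5'→3' convention.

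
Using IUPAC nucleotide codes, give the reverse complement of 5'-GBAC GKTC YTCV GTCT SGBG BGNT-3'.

Standard pairs A↔T, G↔C; ambiguity codes pair Y↔R, K↔M, S↔S, B↔V, N↔N. Complement (CVTGCMAGRAGBCAGASCVCVCNA), then reverse for 5'→3'.

5'-ANCVCVCSAGACBGARGAMCGTVC-3'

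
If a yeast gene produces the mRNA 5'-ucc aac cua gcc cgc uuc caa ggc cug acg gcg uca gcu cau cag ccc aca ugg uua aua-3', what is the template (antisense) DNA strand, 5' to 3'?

Replace U with T to get the coding DNA strand: TCCAACCTAGCCCGCTTCCAAGGCCTGACGGCGTCAGCTCATCAGCCCACATGGTTAATA. The template strand is its reverse complement (complement AGGTTGGATCGGGCGAAGGTTCCGGACTGCCGCAGTCGAGTAGTCGGGTGTACCAATTAT, then reverse).

5′-TATTAACCATGTGGGCTGATGAGCTGACGCCGTCAGGCCTTGGAAGCGGGCTAGGTTGGA-3′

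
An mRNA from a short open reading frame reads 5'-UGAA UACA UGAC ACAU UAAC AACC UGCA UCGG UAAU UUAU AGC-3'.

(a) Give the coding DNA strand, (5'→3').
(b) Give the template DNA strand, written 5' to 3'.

(a) The coding strand matches the mRNA with U→T.
(b) The template strand is the reverse complement of the coding strand.

(a) 5'-TGAATACATGACACATTAACAACCTGCATCGGTAATTTATAGC-3'
(b) 5′-GCTATAAATTACCGATGCAGGTTGTTAATGTGTCATGTATTCA-3′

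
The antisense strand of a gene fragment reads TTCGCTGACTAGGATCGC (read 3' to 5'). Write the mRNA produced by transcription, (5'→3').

Reading the template 3'→5' as shown, RNA polymerase pairs each base (A→U, T→A, G↔C) to build mRNA 5'→3' directly.

5'-AAGCGACUGAUCCUAGCG-3'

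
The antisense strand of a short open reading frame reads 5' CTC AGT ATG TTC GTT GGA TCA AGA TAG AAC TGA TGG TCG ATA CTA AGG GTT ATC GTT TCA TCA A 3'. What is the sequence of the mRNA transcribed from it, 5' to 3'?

5'-UUGAUGAAACGAUAACCCUUAGUAUCGACCAUCAGUUCUAUCUUGAUCCAACGAACAUACUGAG-3'

The mRNA has the sequence of the coding strand (reverse complement of the template) with T→U. Reverse complement of CTCAGTATGTTCGTTGGATCAAGATAGAACTGATGGTCGATACTAAGGGTTATCGTTTCATCAA is TTGATGAAACGATAACCCTTAGTATCGACCATCAGTTCTATCTTGATCCAACGAACATACTGAG; then T→U.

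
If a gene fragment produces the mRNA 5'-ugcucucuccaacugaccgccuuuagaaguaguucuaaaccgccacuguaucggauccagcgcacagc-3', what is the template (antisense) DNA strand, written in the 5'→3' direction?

5'-GCTGTGCGCTGGATCCGATACAGTGGCGGTTTAGAACTACTTCTAAAGGCGGTCAGTTGGAGAGAGCA-3'

Replace U with T to get the coding DNA strand: TGCTCTCTCCAACTGACCGCCTTTAGAAGTAGTTCTAAACCGCCACTGTATCGGATCCAGCGCACAGC. The template strand is its reverse complement (complement ACGAGAGAGGTTGACTGGCGGAAATCTTCATCAAGATTTGGCGGTGACATAGCCTAGGTCGCGTGTCG, then reverse).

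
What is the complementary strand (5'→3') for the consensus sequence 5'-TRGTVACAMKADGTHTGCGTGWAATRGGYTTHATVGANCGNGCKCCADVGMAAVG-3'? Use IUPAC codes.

5'-CBTTKCBHTGGMGCNCGNTCBATDAARCCYATTWCACGCADACHTMKTGTBACYA-3'

Standard pairs A↔T, G↔C; ambiguity codes pair R↔Y, M↔K, W↔W, D↔H, V↔B, N↔N. Complement (AYCABTGTKMTHCADACGCACWTTAYCCRAADTABCTNGCNCGMGGTHBCKTTBC), then reverse for 5'→3'.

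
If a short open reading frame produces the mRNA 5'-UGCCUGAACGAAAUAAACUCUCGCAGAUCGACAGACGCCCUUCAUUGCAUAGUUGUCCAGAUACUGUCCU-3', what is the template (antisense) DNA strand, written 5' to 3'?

Replace U with T to get the coding DNA strand: TGCCTGAACGAAATAAACTCTCGCAGATCGACAGACGCCCTTCATTGCATAGTTGTCCAGATACTGTCCT. The template strand is its reverse complement (complement ACGGACTTGCTTTATTTGAGAGCGTCTAGCTGTCTGCGGGAAGTAACGTATCAACAGGTCTATGACAGGA, then reverse).

5'-AGGACAGTATCTGGACAACTATGCAATGAAGGGCGTCTGTCGATCTGCGAGAGTTTATTTCGTTCAGGCA-3'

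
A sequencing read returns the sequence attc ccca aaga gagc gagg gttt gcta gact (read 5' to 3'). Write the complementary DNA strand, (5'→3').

Pairing A↔T and G↔C gives TAAGGGGTTTCTCTCGCTCCCAAACGATCTGA, running 3'→5'. Reverse for the 5'→3' convention.

5'-AGTCTAGCAAACCCTCGCTCTCTTTGGGGAAT-3'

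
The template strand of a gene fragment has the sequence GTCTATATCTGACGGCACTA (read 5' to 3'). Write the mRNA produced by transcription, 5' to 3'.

5′-UAGUGCCGUCAGAUAUAGAC-3′

RNA polymerase reads the template 3'→5' and synthesizes mRNA 5'→3' by base-pairing (A→U, T→A, G↔C). The complement of the template is CAGATATAGACTGCCGTGAT; antiparallel, so 5'→3' the coding strand is TAGTGCCGTCAGATATAGAC. Replace T with U for the mRNA.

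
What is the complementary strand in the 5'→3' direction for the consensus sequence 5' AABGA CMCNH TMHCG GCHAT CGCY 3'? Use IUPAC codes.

Standard pairs A↔T, G↔C; ambiguity codes pair Y↔R, M↔K, B↔V, H↔D, N↔N. Complement (TTVCTGKGNDAKDGCCGDTAGCGR), then reverse for 5'→3'.

5'-RGCGATDGCCGDKADNGKGTCVTT-3'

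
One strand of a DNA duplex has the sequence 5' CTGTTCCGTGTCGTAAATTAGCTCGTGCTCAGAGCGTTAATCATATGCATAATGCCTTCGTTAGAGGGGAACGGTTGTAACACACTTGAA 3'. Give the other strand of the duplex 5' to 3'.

5'-TTCAAGTGTGTTACAACCGTTCCCCTCTAACGAAGGCATTATGCATATGATTAACGCTCTGAGCACGAGCTAATTTACGACACGGAACAG-3'

The complement of CTGTTCCGTGTCGTAAATTAGCTCGTGCTCAGAGCGTTAATCATATGCATAATGCCTTCGTTAGAGGGGAACGGTTGTAACACACTTGAA is GACAAGGCACAGCATTTAATCGAGCACGAGTCTCGCAATTAGTATACGTATTACGGAAGCAATCTCCCCTTGCCAACATTGTGTGAACTT (A↔T, G↔C). DNA strands are antiparallel, so the complementary strand runs 3'→5'; reversing gives the 5'→3' form.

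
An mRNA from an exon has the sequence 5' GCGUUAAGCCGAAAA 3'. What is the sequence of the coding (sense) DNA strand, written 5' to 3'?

5′-GCGTTAAGCCGAAAA-3′

The coding DNA strand has the same 5'→3' sequence as the mRNA with U replaced by T.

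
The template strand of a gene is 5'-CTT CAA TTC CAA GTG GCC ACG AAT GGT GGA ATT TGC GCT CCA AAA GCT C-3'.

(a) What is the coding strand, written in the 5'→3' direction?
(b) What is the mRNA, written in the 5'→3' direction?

(a) 5′-GAGCTTTTGGAGCGCAAATTCCACCATTCGTGGCCACTTGGAATTGAAG-3′
(b) 5'-GAGCUUUUGGAGCGCAAAUUCCACCAUUCGUGGCCACUUGGAAUUGAAG-3'

(a) The coding strand is the reverse complement of the template: complement GAAGTTAAGGTTCACCGGTGCTTACCACCTTAAACGCGAGGTTTTCGAG, then reverse.
(b) mRNA has the coding-strand sequence with T→U.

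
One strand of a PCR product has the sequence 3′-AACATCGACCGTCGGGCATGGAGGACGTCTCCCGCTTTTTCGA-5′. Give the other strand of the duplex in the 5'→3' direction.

5′-TTGTAGCTGGCAGCCCGTACCTCCTGCAGAGGGCGAAAAAGCT-3′

The strand is given 3'→5', so its complement runs 5'→3' in the same left-to-right order: pair each base A↔T, G↔C.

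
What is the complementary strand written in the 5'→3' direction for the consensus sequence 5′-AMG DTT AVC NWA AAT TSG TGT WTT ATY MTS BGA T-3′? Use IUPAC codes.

Standard pairs A↔T, G↔C; ambiguity codes pair Y↔R, M↔K, W↔W, S↔S, B↔V, D↔H, N↔N. Complement (TKCHAATBGNWTTTAASCACAWAATARKASVCTA), then reverse for 5'→3'.

5'-ATCVSAKRATAAWACACSAATTTWNGBTAAHCKT-3'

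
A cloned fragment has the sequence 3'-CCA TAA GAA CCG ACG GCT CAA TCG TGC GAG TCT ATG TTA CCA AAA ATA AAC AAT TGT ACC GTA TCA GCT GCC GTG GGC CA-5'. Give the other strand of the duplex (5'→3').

5'-GGTATTCTTGGCTGCCGAGTTAGCACGCTCAGATACAATGGTTTTTATTTGTTAACATGGCATAGTCGACGGCACCCGGT-3'

The strand is given 3'→5', so its complement runs 5'→3' in the same left-to-right order: pair each base A↔T, G↔C.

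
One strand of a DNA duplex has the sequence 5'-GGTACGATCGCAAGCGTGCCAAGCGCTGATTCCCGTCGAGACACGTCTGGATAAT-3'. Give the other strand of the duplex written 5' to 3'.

5'-ATTATCCAGACGTGTCTCGACGGGAATCAGCGCTTGGCACGCTTGCGATCGTACC-3'

The complement of GGTACGATCGCAAGCGTGCCAAGCGCTGATTCCCGTCGAGACACGTCTGGATAAT is CCATGCTAGCGTTCGCACGGTTCGCGACTAAGGGCAGCTCTGTGCAGACCTATTA (A↔T, G↔C). DNA strands are antiparallel, so the complementary strand runs 3'→5'; reversing gives the 5'→3' form.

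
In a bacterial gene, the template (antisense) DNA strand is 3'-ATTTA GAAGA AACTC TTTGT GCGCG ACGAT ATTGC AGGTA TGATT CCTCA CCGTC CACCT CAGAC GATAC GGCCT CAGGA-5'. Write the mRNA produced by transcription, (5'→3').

Reading the template 3'→5' as shown, RNA polymerase pairs each base (A→U, T→A, G↔C) to build mRNA 5'→3' directly.

5'-UAAAUCUUCUUUGAGAAACACGCGCUGCUAUAACGUCCAUACUAAGGAGUGGCAGGUGGAGUCUGCUAUGCCGGAGUCCU-3'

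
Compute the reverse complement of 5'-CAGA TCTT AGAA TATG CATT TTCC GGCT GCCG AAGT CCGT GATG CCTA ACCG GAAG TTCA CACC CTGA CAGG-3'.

Reading the sequence 3'→5' and pairing each base (A↔T, G↔C) gives the reverse complement directly.

5'-CCTGTCAGGGTGTGAACTTCCGGTTAGGCATCACGGACTTCGGCAGCCGGAAAATGCATATTCTAAGATCTG-3'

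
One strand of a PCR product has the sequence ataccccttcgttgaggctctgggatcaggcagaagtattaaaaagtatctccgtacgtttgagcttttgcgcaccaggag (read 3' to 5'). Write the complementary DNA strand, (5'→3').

5'-TATGGGGAAGCAACTCCGAGACCCTAGTCCGTCTTCATAATTTTTCATAGAGGCATGCAAACTCGAAAACGCGTGGTCCTC-3'

The strand is given 3'→5', so its complement runs 5'→3' in the same left-to-right order: pair each base A↔T, G↔C.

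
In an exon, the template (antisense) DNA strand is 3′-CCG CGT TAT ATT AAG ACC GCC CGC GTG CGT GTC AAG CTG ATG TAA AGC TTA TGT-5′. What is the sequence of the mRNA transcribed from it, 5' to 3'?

5'-GGCGCAAUAUAAUUCUGGCGGGCGCACGCACAGUUCGACUACAUUUCGAAUACA-3'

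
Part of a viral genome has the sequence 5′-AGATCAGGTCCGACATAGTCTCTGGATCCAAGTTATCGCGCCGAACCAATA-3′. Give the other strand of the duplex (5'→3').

5'-TATTGGTTCGGCGCGATAACTTGGATCCAGAGACTATGTCGGACCTGATCT-3'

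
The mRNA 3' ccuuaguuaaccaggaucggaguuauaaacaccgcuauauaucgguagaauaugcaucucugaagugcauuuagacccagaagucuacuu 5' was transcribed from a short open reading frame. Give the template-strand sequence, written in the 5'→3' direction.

5'-GGAATCAATTGGTCCTAGCCTCAATATTTGTGGCGATATATAGCCATCTTATACGTAGAGACTTCACGTAAATCTGGGTCTTCAGATGAA-3'

Written 5'→3' the mRNA is UUCAUCUGAAGACCCAGAUUUACGUGAAGUCUCUACGUAUAAGAUGGCUAUAUAUCGCCACAAAUAUUGAGGCUAGGACCAAUUGAUUCC, so the coding DNA strand is TTCATCTGAAGACCCAGATTTACGTGAAGTCTCTACGTATAAGATGGCTATATATCGCCACAAATATTGAGGCTAGGACCAATTGATTCC. The template is its reverse complement.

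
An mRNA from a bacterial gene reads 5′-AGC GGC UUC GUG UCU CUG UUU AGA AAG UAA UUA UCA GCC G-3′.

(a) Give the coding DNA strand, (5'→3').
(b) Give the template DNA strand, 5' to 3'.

(a) 5'-AGCGGCTTCGTGTCTCTGTTTAGAAAGTAATTATCAGCCG-3'
(b) 5′-CGGCTGATAATTACTTTCTAAACAGAGACACGAAGCCGCT-3′

(a) The coding strand matches the mRNA with U→T.
(b) The template strand is the reverse complement of the coding strand.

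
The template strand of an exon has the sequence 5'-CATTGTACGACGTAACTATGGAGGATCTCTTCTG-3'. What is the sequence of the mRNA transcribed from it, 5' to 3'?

5′-CAGAAGAGAUCCUCCAUAGUUACGUCGUACAAUG-3′

The mRNA has the sequence of the coding strand (reverse complement of the template) with T→U. Reverse complement of CATTGTACGACGTAACTATGGAGGATCTCTTCTG is CAGAAGAGATCCTCCATAGTTACGTCGTACAATG; then T→U.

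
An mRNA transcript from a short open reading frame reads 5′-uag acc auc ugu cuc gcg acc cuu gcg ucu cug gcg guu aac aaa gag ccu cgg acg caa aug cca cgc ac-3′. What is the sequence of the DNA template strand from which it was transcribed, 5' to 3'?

5'-GTGCGTGGCATTTGCGTCCGAGGCTCTTTGTTAACCGCCAGAGACGCAAGGGTCGCGAGACAGATGGTCTA-3'

Replace U with T to get the coding DNA strand: TAGACCATCTGTCTCGCGACCCTTGCGTCTCTGGCGGTTAACAAAGAGCCTCGGACGCAAATGCCACGCAC. The template strand is its reverse complement (complement ATCTGGTAGACAGAGCGCTGGGAACGCAGAGACCGCCAATTGTTTCTCGGAGCCTGCGTTTACGGTGCGTG, then reverse).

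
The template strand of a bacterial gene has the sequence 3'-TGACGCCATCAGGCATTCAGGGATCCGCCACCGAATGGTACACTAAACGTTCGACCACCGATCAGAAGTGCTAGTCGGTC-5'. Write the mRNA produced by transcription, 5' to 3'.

Reading the template 3'→5' as shown, RNA polymerase pairs each base (A→U, T→A, G↔C) to build mRNA 5'→3' directly.

5'-ACUGCGGUAGUCCGUAAGUCCCUAGGCGGUGGCUUACCAUGUGAUUUGCAAGCUGGUGGCUAGUCUUCACGAUCAGCCAG-3'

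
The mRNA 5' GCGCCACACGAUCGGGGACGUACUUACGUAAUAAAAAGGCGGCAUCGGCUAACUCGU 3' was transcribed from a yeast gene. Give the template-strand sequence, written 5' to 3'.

5'-ACGAGTTAGCCGATGCCGCCTTTTTATTACGTAAGTACGTCCCCGATCGTGTGGCGC-3'

Replace U with T to get the coding DNA strand: GCGCCACACGATCGGGGACGTACTTACGTAATAAAAAGGCGGCATCGGCTAACTCGT. The template strand is its reverse complement (complement CGCGGTGTGCTAGCCCCTGCATGAATGCATTATTTTTCCGCCGTAGCCGATTGAGCA, then reverse).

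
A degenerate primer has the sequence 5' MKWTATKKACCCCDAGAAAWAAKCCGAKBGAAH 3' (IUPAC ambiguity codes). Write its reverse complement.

5′-DTTCVMTCGGMTTWTTTCTHGGGGTMMATAWMK-3′

Standard pairs A↔T, G↔C; ambiguity codes pair M↔K, W↔W, B↔V, D↔H. Complement (KMWATAMMTGGGGHTCTTTWTTMGGCTMVCTTD), then reverse for 5'→3'.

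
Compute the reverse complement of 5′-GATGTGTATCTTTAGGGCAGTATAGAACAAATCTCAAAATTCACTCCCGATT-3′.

Complement each base (A↔T, G↔C): CTACACATAGAAATCCCGTCATATCTTGTTTAGAGTTTTAAGTGAGGGCTAA. Then reverse.

5'-AATCGGGAGTGAATTTTGAGATTTGTTCTATACTGCCCTAAAGATACACATC-3'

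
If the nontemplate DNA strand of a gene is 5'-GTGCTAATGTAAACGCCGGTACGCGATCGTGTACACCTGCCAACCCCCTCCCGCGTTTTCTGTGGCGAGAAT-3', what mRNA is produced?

mRNA has the coding-strand sequence with U in place of T.

5'-GUGCUAAUGUAAACGCCGGUACGCGAUCGUGUACACCUGCCAACCCCCUCCCGCGUUUUCUGUGGCGAGAAU-3'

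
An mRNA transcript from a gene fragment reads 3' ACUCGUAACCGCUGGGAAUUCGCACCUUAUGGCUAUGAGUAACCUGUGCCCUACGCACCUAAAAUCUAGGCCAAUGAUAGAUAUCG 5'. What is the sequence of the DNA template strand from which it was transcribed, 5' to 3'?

5′-TGAGCATTGGCGACCCTTAAGCGTGGAATACCGATACTCATTGGACACGGGATGCGTGGATTTTAGATCCGGTTACTATCTATAGC-3′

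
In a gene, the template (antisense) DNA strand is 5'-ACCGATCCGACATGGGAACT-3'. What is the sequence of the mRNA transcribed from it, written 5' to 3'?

5′-AGUUCCCAUGUCGGAUCGGU-3′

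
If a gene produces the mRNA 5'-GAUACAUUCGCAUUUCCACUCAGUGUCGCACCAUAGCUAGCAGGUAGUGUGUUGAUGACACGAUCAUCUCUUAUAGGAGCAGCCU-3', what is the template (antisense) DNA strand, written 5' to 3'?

5'-AGGCTGCTCCTATAAGAGATGATCGTGTCATCAACACACTACCTGCTAGCTATGGTGCGACACTGAGTGGAAATGCGAATGTATC-3'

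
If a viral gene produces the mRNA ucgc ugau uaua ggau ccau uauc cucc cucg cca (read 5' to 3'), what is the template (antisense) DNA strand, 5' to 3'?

Replace U with T to get the coding DNA strand: TCGCTGATTATAGGATCCATTATCCTCCCTCGCCA. The template strand is its reverse complement (complement AGCGACTAATATCCTAGGTAATAGGAGGGAGCGGT, then reverse).

5'-TGGCGAGGGAGGATAATGGATCCTATAATCAGCGA-3'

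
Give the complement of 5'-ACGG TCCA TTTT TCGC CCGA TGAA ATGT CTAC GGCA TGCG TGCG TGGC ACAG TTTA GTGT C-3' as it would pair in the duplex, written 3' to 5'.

3'-TGCCAGGTAAAAAGCGGGCTACTTTACAGATGCCGTACGCACGCACCGTGTCAAATCACAG-5'

Base-pairing A↔T, G↔C gives the complement. The complementary strand is antiparallel, so paired with a 5'→3' strand it runs 3'→5'.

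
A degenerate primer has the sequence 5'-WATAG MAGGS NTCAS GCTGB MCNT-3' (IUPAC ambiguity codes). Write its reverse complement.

Standard pairs A↔T, G↔C; ambiguity codes pair M↔K, W↔W, S↔S, B↔V, N↔N. Complement (WTATCKTCCSNAGTSCGACVKGNA), then reverse for 5'→3'.

5'-ANGKVCAGCSTGANSCCTKCTATW-3'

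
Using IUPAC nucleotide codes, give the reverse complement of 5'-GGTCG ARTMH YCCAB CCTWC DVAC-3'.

5'-GTBHGWAGGVTGGRDKAYTCGACC-3'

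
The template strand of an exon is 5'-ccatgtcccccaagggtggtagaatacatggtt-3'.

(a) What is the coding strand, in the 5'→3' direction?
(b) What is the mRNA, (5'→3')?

(a) 5′-AACCATGTATTCTACCACCCTTGGGGGACATGG-3′
(b) 5'-AACCAUGUAUUCUACCACCCUUGGGGGACAUGG-3'

(a) The coding strand is the reverse complement of the template: complement GGTACAGGGGGTTCCCACCATCTTATGTACCAA, then reverse.
(b) mRNA has the coding-strand sequence with T→U.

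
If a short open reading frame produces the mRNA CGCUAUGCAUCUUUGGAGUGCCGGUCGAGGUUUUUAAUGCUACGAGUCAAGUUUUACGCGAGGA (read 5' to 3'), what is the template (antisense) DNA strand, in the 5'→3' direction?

Replace U with T to get the coding DNA strand: CGCTATGCATCTTTGGAGTGCCGGTCGAGGTTTTTAATGCTACGAGTCAAGTTTTACGCGAGGA. The template strand is its reverse complement (complement GCGATACGTAGAAACCTCACGGCCAGCTCCAAAAATTACGATGCTCAGTTCAAAATGCGCTCCT, then reverse).

5'-TCCTCGCGTAAAACTTGACTCGTAGCATTAAAAACCTCGACCGGCACTCCAAAGATGCATAGCG-3'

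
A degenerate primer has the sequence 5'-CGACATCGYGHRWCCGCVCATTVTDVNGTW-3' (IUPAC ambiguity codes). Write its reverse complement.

5′-WACNBHABAATGBGCGGWYDCRCGATGTCG-3′

Standard pairs A↔T, G↔C; ambiguity codes pair R↔Y, W↔W, D↔H, V↔B, N↔N. Complement (GCTGTAGCRCDYWGGCGBGTAABAHBNCAW), then reverse for 5'→3'.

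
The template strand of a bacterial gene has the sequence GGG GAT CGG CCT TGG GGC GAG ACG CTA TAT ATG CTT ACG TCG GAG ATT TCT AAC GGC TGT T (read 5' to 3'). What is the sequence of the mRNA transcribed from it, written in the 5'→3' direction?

The mRNA has the sequence of the coding strand (reverse complement of the template) with T→U. Reverse complement of GGGGATCGGCCTTGGGGCGAGACGCTATATATGCTTACGTCGGAGATTTCTAACGGCTGTT is AACAGCCGTTAGAAATCTCCGACGTAAGCATATATAGCGTCTCGCCCCAAGGCCGATCCCC; then T→U.

5'-AACAGCCGUUAGAAAUCUCCGACGUAAGCAUAUAUAGCGUCUCGCCCCAAGGCCGAUCCCC-3'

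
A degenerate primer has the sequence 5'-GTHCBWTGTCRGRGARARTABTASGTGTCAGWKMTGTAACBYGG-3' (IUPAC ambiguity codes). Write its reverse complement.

5′-CCRVGTTACAKMWCTGACACSTAVTAYTYTCYCYGACAWVGDAC-3′

Standard pairs A↔T, G↔C; ambiguity codes pair R↔Y, M↔K, W↔W, S↔S, B↔V, H↔D. Complement (CADGVWACAGYCYCTYTYATVATSCACAGTCWMKACATTGVRCC), then reverse for 5'→3'.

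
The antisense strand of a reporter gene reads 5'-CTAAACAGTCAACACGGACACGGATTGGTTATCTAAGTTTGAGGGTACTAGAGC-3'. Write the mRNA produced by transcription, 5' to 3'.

5'-GCUCUAGUACCCUCAAACUUAGAUAACCAAUCCGUGUCCGUGUUGACUGUUUAG-3'

RNA polymerase reads the template 3'→5' and synthesizes mRNA 5'→3' by base-pairing (A→U, T→A, G↔C). The complement of the template is GATTTGTCAGTTGTGCCTGTGCCTAACCAATAGATTCAAACTCCCATGATCTCG; antiparallel, so 5'→3' the coding strand is GCTCTAGTACCCTCAAACTTAGATAACCAATCCGTGTCCGTGTTGACTGTTTAG. Replace T with U for the mRNA.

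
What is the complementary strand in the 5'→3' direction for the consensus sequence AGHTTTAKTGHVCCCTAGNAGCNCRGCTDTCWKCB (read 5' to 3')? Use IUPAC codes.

5′-VGMWGAHAGCYGNGCTNCTAGGGBDCAMTAAADCT-3′

Standard pairs A↔T, G↔C; ambiguity codes pair R↔Y, K↔M, W↔W, B↔V, D↔H, N↔N. Complement (TCDAAATMACDBGGGATCNTCGNGYCGAHAGWMGV), then reverse for 5'→3'.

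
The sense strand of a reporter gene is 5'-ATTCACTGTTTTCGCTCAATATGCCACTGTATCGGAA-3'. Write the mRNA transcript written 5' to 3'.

mRNA has the coding-strand sequence with U in place of T.

5'-AUUCACUGUUUUCGCUCAAUAUGCCACUGUAUCGGAA-3'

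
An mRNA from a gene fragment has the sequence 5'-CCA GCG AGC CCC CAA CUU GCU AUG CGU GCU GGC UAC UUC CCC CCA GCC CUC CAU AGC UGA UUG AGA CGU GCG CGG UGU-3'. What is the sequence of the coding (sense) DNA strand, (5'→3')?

5'-CCAGCGAGCCCCCAACTTGCTATGCGTGCTGGCTACTTCCCCCCAGCCCTCCATAGCTGATTGAGACGTGCGCGGTGT-3'

The coding DNA strand has the same 5'→3' sequence as the mRNA with U replaced by T.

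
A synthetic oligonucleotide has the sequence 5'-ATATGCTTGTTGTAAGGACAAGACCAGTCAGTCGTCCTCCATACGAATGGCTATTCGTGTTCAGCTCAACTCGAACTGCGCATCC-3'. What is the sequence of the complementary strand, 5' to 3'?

5'-GGATGCGCAGTTCGAGTTGAGCTGAACACGAATAGCCATTCGTATGGAGGACGACTGACTGGTCTTGTCCTTACAACAAGCATAT-3'

Pairing A↔T and G↔C gives TATACGAACAACATTCCTGTTCTGGTCAGTCAGCAGGAGGTATGCTTACCGATAAGCACAAGTCGAGTTGAGCTTGACGCGTAGG, running 3'→5'. Reverse for the 5'→3' convention.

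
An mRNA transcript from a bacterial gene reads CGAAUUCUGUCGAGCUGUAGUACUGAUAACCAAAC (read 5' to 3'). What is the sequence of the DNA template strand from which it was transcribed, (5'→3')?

Replace U with T to get the coding DNA strand: CGAATTCTGTCGAGCTGTAGTACTGATAACCAAAC. The template strand is its reverse complement (complement GCTTAAGACAGCTCGACATCATGACTATTGGTTTG, then reverse).

5'-GTTTGGTTATCAGTACTACAGCTCGACAGAATTCG-3'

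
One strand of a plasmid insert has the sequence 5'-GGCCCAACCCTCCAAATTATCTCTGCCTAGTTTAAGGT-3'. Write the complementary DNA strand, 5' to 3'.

5'-ACCTTAAACTAGGCAGAGATAATTTGGAGGGTTGGGCC-3'

Pairing A↔T and G↔C gives CCGGGTTGGGAGGTTTAATAGAGACGGATCAAATTCCA, running 3'→5'. Reverse for the 5'→3' convention.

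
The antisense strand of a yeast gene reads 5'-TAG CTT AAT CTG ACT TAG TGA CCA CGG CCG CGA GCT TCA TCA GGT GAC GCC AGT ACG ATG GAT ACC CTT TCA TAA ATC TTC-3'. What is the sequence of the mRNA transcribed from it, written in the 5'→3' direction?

5'-GAAGAUUUAUGAAAGGGUAUCCAUCGUACUGGCGUCACCUGAUGAAGCUCGCGGCCGUGGUCACUAAGUCAGAUUAAGCUA-3'

RNA polymerase reads the template 3'→5' and synthesizes mRNA 5'→3' by base-pairing (A→U, T→A, G↔C). The complement of the template is ATCGAATTAGACTGAATCACTGGTGCCGGCGCTCGAAGTAGTCCACTGCGGTCATGCTACCTATGGGAAAGTATTTAGAAG; antiparallel, so 5'→3' the coding strand is GAAGATTTATGAAAGGGTATCCATCGTACTGGCGTCACCTGATGAAGCTCGCGGCCGTGGTCACTAAGTCAGATTAAGCTA. Replace T with U for the mRNA.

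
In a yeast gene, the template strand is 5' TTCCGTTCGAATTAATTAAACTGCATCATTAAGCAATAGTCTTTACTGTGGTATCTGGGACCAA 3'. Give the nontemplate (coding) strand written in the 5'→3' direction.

The coding strand is complementary and antiparallel to the template: take the complement (A↔T, G↔C) and reverse.

5'-TTGGTCCCAGATACCACAGTAAAGACTATTGCTTAATGATGCAGTTTAATTAATTCGAACGGAA-3'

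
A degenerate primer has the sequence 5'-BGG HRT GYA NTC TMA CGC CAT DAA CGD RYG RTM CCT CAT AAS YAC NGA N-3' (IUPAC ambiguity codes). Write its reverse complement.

Standard pairs A↔T, G↔C; ambiguity codes pair R↔Y, M↔K, S↔S, B↔V, D↔H, N↔N. Complement (VCCDYACRTNAGAKTGCGGTAHTTGCHYRCYAKGGAGTATTSRTGNCTN), then reverse for 5'→3'.

5'-NTCNGTRSTTATGAGGKAYCRYHCGTTHATGGCGTKAGANTRCAYDCCV-3'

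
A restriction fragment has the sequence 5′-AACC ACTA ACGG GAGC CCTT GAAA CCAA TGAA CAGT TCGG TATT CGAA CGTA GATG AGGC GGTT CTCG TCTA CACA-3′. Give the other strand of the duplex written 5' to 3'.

5'-TGTGTAGACGAGAACCGCCTCATCTACGTTCGAATACCGAACTGTTCATTGGTTTCAAGGGCTCCCGTTAGTGGTT-3'

The complement of AACCACTAACGGGAGCCCTTGAAACCAATGAACAGTTCGGTATTCGAACGTAGATGAGGCGGTTCTCGTCTACACA is TTGGTGATTGCCCTCGGGAACTTTGGTTACTTGTCAAGCCATAAGCTTGCATCTACTCCGCCAAGAGCAGATGTGT (A↔T, G↔C). DNA strands are antiparallel, so the complementary strand runs 3'→5'; reversing gives the 5'→3' form.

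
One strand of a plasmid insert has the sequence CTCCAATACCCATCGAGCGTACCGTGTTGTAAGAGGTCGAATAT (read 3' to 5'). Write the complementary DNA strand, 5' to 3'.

5'-GAGGTTATGGGTAGCTCGCATGGCACAACATTCTCCAGCTTATA-3'

The strand is given 3'→5', so its complement runs 5'→3' in the same left-to-right order: pair each base A↔T, G↔C.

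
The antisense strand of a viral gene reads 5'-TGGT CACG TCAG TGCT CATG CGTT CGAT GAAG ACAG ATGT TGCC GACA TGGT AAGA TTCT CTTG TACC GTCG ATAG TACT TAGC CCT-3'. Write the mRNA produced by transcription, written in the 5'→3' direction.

5'-AGGGCUAAGUACUAUCGACGGUACAAGAGAAUCUUACCAUGUCGGCAACAUCUGUCUUCAUCGAACGCAUGAGCACUGACGUGACCA-3'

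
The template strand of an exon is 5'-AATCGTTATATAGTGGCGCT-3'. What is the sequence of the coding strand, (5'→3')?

The coding strand is complementary and antiparallel to the template: take the complement (A↔T, G↔C) and reverse.

5'-AGCGCCACTATATAACGATT-3'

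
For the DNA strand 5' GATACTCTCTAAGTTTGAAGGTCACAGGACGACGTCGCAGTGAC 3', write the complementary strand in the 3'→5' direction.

Base-pairing A↔T, G↔C gives the complement. The complementary strand is antiparallel, so paired with a 5'→3' strand it runs 3'→5'.

3'-CTATGAGAGATTCAAACTTCCAGTGTCCTGCTGCAGCGTCACTG-5'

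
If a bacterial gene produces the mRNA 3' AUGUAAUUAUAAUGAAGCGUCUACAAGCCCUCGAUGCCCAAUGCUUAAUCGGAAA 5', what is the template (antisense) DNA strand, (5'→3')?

Written 5'→3' the mRNA is AAAGGCUAAUUCGUAACCCGUAGCUCCCGAACAUCUGCGAAGUAAUAUUAAUGUA, so the coding DNA strand is AAAGGCTAATTCGTAACCCGTAGCTCCCGAACATCTGCGAAGTAATATTAATGTA. The template is its reverse complement.

5'-TACATTAATATTACTTCGCAGATGTTCGGGAGCTACGGGTTACGAATTAGCCTTT-3'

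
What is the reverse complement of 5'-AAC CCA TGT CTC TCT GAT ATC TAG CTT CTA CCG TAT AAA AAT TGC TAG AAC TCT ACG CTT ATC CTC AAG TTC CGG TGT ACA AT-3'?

Reading the sequence 3'→5' and pairing each base (A↔T, G↔C) gives the reverse complement directly.

5′-ATTGTACACCGGAACTTGAGGATAAGCGTAGAGTTCTAGCAATTTTTATACGGTAGAAGCTAGATATCAGAGAGACATGGGTT-3′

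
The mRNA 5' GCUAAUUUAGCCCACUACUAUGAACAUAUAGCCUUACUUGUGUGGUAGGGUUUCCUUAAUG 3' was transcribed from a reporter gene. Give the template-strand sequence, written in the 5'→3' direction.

Replace U with T to get the coding DNA strand: GCTAATTTAGCCCACTACTATGAACATATAGCCTTACTTGTGTGGTAGGGTTTCCTTAATG. The template strand is its reverse complement (complement CGATTAAATCGGGTGATGATACTTGTATATCGGAATGAACACACCATCCCAAAGGAATTAC, then reverse).

5'-CATTAAGGAAACCCTACCACACAAGTAAGGCTATATGTTCATAGTAGTGGGCTAAATTAGC-3'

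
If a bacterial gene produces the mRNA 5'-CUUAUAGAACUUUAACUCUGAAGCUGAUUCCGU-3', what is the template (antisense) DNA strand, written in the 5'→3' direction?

5'-ACGGAATCAGCTTCAGAGTTAAAGTTCTATAAG-3'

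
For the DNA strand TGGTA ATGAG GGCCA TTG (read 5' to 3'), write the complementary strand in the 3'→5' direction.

3'-ACCATTACTCCCGGTAAC-5'

Base-pairing A↔T, G↔C gives the complement. The complementary strand is antiparallel, so paired with a 5'→3' strand it runs 3'→5'.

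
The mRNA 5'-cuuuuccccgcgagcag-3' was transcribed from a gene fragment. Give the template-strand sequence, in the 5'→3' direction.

5'-CTGCTCGCGGGGAAAAG-3'

Replace U with T to get the coding DNA strand: CTTTTCCCCGCGAGCAG. The template strand is its reverse complement (complement GAAAAGGGGCGCTCGTC, then reverse).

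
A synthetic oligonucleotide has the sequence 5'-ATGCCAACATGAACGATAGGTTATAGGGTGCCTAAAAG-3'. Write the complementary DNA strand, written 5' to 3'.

Pairing A↔T and G↔C gives TACGGTTGTACTTGCTATCCAATATCCCACGGATTTTC, running 3'→5'. Reverse for the 5'→3' convention.

5'-CTTTTAGGCACCCTATAACCTATCGTTCATGTTGGCAT-3'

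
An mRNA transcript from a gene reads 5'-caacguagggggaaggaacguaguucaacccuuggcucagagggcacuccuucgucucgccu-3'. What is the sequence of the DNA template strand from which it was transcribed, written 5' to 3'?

5'-AGGCGAGACGAAGGAGTGCCCTCTGAGCCAAGGGTTGAACTACGTTCCTTCCCCCTACGTTG-3'

Replace U with T to get the coding DNA strand: CAACGTAGGGGGAAGGAACGTAGTTCAACCCTTGGCTCAGAGGGCACTCCTTCGTCTCGCCT. The template strand is its reverse complement (complement GTTGCATCCCCCTTCCTTGCATCAAGTTGGGAACCGAGTCTCCCGTGAGGAAGCAGAGCGGA, then reverse).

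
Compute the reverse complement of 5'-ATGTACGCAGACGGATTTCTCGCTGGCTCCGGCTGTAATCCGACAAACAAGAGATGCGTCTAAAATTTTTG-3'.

Reading the sequence 3'→5' and pairing each base (A↔T, G↔C) gives the reverse complement directly.

5'-CAAAAATTTTAGACGCATCTCTTGTTTGTCGGATTACAGCCGGAGCCAGCGAGAAATCCGTCTGCGTACAT-3'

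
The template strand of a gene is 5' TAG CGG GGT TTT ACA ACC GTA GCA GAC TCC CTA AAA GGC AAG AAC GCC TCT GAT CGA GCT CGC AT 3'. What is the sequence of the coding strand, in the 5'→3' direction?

5'-ATGCGAGCTCGATCAGAGGCGTTCTTGCCTTTTAGGGAGTCTGCTACGGTTGTAAAACCCCGCTA-3'

The coding strand is complementary and antiparallel to the template: take the complement (A↔T, G↔C) and reverse.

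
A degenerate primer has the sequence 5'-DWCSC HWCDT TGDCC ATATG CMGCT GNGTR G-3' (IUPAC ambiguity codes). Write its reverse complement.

5'-CYACNCAGCKGCATATGGHCAAHGWDGSGWH-3'

Standard pairs A↔T, G↔C; ambiguity codes pair R↔Y, M↔K, W↔W, S↔S, D↔H, N↔N. Complement (HWGSGDWGHAACHGGTATACGKCGACNCAYC), then reverse for 5'→3'.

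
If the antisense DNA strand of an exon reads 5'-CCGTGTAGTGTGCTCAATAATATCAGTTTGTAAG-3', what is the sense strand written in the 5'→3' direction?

5'-CTTACAAACTGATATTATTGAGCACACTACACGG-3'

The coding strand is complementary and antiparallel to the template: take the complement (A↔T, G↔C) and reverse.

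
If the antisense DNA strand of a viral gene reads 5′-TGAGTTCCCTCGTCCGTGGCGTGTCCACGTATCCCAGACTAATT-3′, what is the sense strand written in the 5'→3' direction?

5'-AATTAGTCTGGGATACGTGGACACGCCACGGACGAGGGAACTCA-3'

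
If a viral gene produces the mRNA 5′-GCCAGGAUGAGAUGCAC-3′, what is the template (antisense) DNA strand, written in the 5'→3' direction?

Replace U with T to get the coding DNA strand: GCCAGGATGAGATGCAC. The template strand is its reverse complement (complement CGGTCCTACTCTACGTG, then reverse).

5'-GTGCATCTCATCCTGGC-3'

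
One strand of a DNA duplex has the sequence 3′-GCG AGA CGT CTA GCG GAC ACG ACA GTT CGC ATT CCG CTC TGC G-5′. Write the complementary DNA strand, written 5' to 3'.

The strand is given 3'→5', so its complement runs 5'→3' in the same left-to-right order: pair each base A↔T, G↔C.

5′-CGCTCTGCAGATCGCCTGTGCTGTCAAGCGTAAGGCGAGACGC-3′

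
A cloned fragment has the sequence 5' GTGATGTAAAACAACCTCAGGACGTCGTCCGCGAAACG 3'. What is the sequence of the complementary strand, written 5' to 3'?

5'-CGTTTCGCGGACGACGTCCTGAGGTTGTTTTACATCAC-3'

The complement of GTGATGTAAAACAACCTCAGGACGTCGTCCGCGAAACG is CACTACATTTTGTTGGAGTCCTGCAGCAGGCGCTTTGC (A↔T, G↔C). DNA strands are antiparallel, so the complementary strand runs 3'→5'; reversing gives the 5'→3' form.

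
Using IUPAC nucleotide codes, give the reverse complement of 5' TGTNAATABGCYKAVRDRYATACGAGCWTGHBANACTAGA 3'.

Standard pairs A↔T, G↔C; ambiguity codes pair R↔Y, K↔M, W↔W, B↔V, D↔H, N↔N. Complement (ACANTTATVCGRMTBYHYRTATGCTCGWACDVTNTGATCT), then reverse for 5'→3'.

5′-TCTAGTNTVDCAWGCTCGTATRYHYBTMRGCVTATTNACA-3′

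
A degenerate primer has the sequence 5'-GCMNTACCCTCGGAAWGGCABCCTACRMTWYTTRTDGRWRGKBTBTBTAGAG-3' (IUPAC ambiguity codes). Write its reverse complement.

5'-CTCTAVAVAVMCYWYCHAYAARWAKYGTAGGVTGCCWTTCCGAGGGTANKGC-3'

Standard pairs A↔T, G↔C; ambiguity codes pair R↔Y, M↔K, W↔W, B↔V, D↔H, N↔N. Complement (CGKNATGGGAGCCTTWCCGTVGGATGYKAWRAAYAHCYWYCMVAVAVATCTC), then reverse for 5'→3'.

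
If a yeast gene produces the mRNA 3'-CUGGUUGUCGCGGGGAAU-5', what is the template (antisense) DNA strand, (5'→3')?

5′-GACCAACAGCGCCCCTTA-3′

Written 5'→3' the mRNA is UAAGGGGCGCUGUUGGUC, so the coding DNA strand is TAAGGGGCGCTGTTGGTC. The template is its reverse complement.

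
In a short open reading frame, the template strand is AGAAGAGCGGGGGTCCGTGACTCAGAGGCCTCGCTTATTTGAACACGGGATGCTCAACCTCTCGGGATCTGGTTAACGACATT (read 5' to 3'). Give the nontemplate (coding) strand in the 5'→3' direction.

The coding strand is complementary and antiparallel to the template: take the complement (A↔T, G↔C) and reverse.

5′-AATGTCGTTAACCAGATCCCGAGAGGTTGAGCATCCCGTGTTCAAATAAGCGAGGCCTCTGAGTCACGGACCCCCGCTCTTCT-3′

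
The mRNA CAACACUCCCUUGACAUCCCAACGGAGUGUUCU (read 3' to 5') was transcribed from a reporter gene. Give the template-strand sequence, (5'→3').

5'-GTTGTGAGGGAACTGTAGGGTTGCCTCACAAGA-3'

Written 5'→3' the mRNA is UCUUGUGAGGCAACCCUACAGUUCCCUCACAAC, so the coding DNA strand is TCTTGTGAGGCAACCCTACAGTTCCCTCACAAC. The template is its reverse complement.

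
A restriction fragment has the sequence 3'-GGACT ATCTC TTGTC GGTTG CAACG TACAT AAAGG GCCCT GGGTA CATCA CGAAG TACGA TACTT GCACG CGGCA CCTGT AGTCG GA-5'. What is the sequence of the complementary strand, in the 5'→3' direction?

5'-CCTGATAGAGAACAGCCAACGTTGCATGTATTTCCCGGGACCCATGTAGTGCTTCATGCTATGAACGTGCGCCGTGGACATCAGCCT-3'

The strand is given 3'→5', so its complement runs 5'→3' in the same left-to-right order: pair each base A↔T, G↔C.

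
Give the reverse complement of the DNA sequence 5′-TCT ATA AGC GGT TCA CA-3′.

5'-TGTGAACCGCTTATAGA-3'

Reading the sequence 3'→5' and pairing each base (A↔T, G↔C) gives the reverse complement directly.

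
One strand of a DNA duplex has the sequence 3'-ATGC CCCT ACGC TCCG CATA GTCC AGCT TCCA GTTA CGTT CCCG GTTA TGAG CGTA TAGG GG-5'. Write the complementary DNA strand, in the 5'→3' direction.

The strand is given 3'→5', so its complement runs 5'→3' in the same left-to-right order: pair each base A↔T, G↔C.

5'-TACGGGGATGCGAGGCGTATCAGGTCGAAGGTCAATGCAAGGGCCAATACTCGCATATCCCC-3'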